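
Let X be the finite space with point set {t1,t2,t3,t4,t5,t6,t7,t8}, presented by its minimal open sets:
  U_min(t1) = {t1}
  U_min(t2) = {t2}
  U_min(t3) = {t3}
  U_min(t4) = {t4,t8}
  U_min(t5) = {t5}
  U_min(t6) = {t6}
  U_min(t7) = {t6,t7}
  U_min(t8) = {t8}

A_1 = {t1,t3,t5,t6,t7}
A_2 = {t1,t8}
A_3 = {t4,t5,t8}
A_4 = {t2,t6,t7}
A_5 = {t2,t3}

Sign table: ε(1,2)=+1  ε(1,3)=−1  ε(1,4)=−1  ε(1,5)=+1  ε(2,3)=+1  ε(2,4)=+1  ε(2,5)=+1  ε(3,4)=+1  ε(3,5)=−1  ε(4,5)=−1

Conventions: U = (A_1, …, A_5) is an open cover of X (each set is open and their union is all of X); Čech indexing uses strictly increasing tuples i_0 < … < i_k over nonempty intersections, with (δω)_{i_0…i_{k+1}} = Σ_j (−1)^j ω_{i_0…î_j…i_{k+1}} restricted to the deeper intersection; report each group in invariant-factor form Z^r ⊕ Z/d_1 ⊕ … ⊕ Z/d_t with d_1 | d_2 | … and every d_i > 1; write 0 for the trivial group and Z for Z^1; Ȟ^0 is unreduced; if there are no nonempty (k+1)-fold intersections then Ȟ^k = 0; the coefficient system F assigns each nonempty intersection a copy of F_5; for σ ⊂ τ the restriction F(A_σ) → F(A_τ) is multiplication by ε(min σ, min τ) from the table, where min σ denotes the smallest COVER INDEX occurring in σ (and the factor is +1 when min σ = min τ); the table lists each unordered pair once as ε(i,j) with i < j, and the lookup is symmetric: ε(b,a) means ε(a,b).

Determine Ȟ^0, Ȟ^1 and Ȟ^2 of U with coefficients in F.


Ȟ^0 ≅ 0, Ȟ^1 ≅ Z/5, Ȟ^2 ≅ 0

intersection data:
  A12={t1} A13={t5} A14={t6,t7} A15={t3} A23={t8} A45={t2}
C dims 5,6; δ0: rk_F5 5
Ȟ^0 = (5 − 5) − 0 = 0, so Ȟ^0 ≅ 0
Ȟ^1 = (6 − 0) − 5 = 1, so Ȟ^1 ≅ Z/5
Ȟ^2 = (0 − 0) − 0 = 0, so Ȟ^2 ≅ 0


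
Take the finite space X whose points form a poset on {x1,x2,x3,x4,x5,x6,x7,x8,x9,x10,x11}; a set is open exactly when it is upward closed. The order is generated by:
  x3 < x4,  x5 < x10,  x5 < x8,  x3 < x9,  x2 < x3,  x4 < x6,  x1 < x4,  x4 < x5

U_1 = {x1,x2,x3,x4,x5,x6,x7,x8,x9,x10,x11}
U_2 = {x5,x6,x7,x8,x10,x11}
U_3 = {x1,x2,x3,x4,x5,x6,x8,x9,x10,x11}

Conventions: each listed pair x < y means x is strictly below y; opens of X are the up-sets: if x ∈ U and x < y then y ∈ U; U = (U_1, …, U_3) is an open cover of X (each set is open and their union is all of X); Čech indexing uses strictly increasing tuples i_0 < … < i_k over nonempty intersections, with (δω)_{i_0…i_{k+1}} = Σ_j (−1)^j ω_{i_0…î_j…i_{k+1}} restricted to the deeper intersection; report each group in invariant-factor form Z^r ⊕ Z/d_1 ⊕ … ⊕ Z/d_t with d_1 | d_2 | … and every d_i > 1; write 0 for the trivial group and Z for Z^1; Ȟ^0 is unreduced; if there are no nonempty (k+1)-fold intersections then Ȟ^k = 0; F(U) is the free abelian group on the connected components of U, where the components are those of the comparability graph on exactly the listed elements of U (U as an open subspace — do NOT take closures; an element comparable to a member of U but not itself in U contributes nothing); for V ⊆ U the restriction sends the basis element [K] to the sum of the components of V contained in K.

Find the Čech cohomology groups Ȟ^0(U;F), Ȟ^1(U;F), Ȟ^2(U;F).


nerve of the cover:
  U12={x5,x6,x7,x8,x10,x11} U13={x1,x2,x3,x4,x5,x6,x8,x9,x10,x11} U23={x5,x6,x8,x10,x11}
  U123={x5,x6,x8,x10,x11}
components per intersection:
  U1: {x1,x2,x3,x4,x5,x6,x8,x9,x10} {x7} {x11}
  U2: {x5,x8,x10} {x6} {x7} {x11}
  U3: {x1,x2,x3,x4,x5,x6,x8,x9,x10} {x11}
  U12: {x5,x8,x10} {x6} {x7} {x11}
  U13: {x1,x2,x3,x4,x5,x6,x8,x9,x10} {x11}
  U23: {x5,x8,x10} {x6} {x11}
  U123: {x5,x8,x10} {x6} {x11}
C dims 9,9,3; δ0: rk 6, SNF 1^6; δ1: rk 3, SNF 1^3
Ȟ^0 = (9 − 6) − 0 = 3, so Ȟ^0 ≅ Z^3
Ȟ^1 = (9 − 3) − 6 = 0, so Ȟ^1 ≅ 0
Ȟ^2 = (3 − 0) − 3 = 0, so Ȟ^2 ≅ 0

Ȟ^0 ≅ Z^3; Ȟ^1 ≅ 0; Ȟ^2 ≅ 0


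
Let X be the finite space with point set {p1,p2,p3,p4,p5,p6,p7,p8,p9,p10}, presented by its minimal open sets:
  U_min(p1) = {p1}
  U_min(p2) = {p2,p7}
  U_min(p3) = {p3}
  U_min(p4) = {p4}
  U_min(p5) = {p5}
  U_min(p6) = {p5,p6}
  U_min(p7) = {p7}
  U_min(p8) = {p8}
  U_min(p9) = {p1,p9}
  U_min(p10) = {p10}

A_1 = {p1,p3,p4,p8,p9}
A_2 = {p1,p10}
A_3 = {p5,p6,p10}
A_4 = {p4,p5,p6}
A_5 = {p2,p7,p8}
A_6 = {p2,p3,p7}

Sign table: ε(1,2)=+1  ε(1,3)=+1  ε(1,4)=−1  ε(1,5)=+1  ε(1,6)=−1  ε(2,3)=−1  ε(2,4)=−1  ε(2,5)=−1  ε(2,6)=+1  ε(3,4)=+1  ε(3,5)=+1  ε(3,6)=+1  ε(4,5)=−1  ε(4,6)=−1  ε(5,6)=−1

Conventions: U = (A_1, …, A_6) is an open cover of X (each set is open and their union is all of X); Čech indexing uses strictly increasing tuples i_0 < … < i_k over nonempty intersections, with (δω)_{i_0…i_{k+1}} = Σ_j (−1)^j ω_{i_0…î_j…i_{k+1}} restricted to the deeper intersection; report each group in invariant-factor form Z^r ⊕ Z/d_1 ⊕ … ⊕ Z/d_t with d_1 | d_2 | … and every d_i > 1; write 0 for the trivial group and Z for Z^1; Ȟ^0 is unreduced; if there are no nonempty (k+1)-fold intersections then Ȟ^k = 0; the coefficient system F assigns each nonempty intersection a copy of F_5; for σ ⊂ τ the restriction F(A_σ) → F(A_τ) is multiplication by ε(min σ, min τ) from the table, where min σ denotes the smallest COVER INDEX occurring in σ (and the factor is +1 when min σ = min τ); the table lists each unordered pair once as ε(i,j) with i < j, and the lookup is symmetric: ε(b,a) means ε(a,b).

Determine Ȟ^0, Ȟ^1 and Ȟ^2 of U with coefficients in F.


nerve simplices:
  A12={p1} A14={p4} A15={p8} A16={p3} A23={p10} A34={p5,p6} A56={p2,p7}
C dims 6,7; δ0: rk_F5 5
degree 0: 6−5−0 = 1 → Ȟ^0 ≅ Z/5
degree 1: 7−0−5 = 2 → Ȟ^1 ≅ Z/5 ⊕ Z/5
degree 2: 0−0−0 = 0 → Ȟ^2 ≅ 0

Ȟ^0 = Z/5; Ȟ^1 = Z/5 ⊕ Z/5; Ȟ^2 = 0


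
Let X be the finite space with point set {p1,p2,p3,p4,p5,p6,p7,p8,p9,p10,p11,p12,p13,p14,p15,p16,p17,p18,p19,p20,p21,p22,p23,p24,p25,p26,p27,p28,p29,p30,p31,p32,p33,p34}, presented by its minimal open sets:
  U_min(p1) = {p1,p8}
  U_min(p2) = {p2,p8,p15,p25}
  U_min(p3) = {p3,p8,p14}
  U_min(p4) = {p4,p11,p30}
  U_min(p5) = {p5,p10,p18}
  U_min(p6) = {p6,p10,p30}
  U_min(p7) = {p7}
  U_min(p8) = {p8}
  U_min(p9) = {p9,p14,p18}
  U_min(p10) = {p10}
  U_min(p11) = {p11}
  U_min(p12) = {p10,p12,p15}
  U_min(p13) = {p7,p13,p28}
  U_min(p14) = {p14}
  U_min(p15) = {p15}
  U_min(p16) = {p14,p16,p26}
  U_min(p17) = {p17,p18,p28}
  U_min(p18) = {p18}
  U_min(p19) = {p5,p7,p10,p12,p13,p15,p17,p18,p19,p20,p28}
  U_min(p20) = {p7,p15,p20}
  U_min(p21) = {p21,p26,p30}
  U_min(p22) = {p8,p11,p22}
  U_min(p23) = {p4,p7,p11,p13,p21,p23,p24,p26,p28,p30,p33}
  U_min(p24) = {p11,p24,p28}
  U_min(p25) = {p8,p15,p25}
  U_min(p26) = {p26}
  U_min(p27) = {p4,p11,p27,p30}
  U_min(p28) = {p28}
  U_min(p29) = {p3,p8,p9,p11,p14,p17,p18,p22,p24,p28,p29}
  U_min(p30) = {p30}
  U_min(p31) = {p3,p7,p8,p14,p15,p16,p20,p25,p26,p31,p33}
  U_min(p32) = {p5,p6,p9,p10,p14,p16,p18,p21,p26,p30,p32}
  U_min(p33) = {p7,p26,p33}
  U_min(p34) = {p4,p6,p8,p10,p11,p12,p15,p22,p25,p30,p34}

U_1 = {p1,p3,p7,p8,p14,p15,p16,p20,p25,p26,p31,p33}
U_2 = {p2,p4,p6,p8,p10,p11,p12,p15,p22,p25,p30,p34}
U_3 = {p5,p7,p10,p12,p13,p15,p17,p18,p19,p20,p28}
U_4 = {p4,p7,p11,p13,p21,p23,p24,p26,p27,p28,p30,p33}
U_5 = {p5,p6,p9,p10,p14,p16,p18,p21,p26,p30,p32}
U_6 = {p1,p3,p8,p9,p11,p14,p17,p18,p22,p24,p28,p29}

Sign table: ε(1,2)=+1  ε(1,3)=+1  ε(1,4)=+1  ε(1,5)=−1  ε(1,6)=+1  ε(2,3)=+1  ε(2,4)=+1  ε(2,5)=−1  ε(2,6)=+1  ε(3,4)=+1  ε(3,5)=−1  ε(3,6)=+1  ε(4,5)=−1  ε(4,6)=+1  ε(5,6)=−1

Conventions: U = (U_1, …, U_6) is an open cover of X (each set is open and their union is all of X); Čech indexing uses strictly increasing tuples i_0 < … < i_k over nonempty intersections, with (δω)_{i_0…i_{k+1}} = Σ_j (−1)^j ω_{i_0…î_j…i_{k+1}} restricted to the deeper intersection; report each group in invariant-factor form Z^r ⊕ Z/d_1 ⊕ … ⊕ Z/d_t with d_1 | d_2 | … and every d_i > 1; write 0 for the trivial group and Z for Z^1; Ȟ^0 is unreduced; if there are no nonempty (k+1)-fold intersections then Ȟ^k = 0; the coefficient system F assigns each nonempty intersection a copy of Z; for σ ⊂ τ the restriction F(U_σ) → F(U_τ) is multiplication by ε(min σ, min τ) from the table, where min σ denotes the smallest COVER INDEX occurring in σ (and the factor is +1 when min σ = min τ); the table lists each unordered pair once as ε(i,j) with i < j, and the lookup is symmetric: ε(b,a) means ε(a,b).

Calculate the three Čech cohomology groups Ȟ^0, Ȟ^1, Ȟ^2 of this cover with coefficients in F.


Ȟ^0(U;F) ≅ Z, Ȟ^1(U;F) ≅ 0, Ȟ^2(U;F) ≅ Z/2

intersection data:
  U12={p8,p15,p25} U13={p7,p15,p20} U14={p7,p26,p33} U15={p14,p16,p26} U16={p1,p3,p8,p14} U23={p10,p12,p15} U24={p4,p11,p30} U25={p6,p10,p30} U26={p8,p11,p22} U34={p7,p13,p28} U35={p5,p10,p18} U36={p17,p18,p28} U45={p21,p26,p30} U46={p11,p24,p28} U56={p9,p14,p18}
  U123={p15} U126={p8} U134={p7} U145={p26} U156={p14} U235={p10} U245={p30} U246={p11} U346={p28} U356={p18}
C dims 6,15,10; δ0: rk 5, SNF 1^5; δ1: rk 10, SNF 1^9·2
Ȟ^0 = (6 − 5) − 0 = 1, so Ȟ^0 ≅ Z
Ȟ^1 = (15 − 10) − 5 = 0, so Ȟ^1 ≅ 0
Ȟ^2 = (10 − 0) − 10 = 0 plus torsion [2], so Ȟ^2 ≅ Z/2


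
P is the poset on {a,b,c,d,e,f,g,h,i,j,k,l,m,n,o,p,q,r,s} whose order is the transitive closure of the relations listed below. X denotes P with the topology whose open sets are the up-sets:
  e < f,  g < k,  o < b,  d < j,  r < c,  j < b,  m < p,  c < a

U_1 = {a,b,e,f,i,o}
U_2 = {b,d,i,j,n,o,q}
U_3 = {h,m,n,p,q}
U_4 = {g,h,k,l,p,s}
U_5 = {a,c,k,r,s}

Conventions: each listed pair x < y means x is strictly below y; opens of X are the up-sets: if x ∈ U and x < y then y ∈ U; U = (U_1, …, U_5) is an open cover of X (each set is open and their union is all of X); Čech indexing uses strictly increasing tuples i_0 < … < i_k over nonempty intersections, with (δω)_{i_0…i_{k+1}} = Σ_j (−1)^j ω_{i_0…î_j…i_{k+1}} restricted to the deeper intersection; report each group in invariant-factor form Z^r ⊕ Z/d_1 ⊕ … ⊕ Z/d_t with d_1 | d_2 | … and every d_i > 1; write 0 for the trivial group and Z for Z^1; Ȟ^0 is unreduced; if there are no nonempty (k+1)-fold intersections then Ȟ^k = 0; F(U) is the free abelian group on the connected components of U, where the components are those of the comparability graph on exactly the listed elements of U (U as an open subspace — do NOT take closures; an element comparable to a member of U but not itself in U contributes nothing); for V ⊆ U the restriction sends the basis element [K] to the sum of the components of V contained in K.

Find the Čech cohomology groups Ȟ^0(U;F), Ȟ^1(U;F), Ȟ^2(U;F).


Ȟ^0 ≅ Z^11, Ȟ^1 ≅ 0 and Ȟ^2 ≅ 0

nonempty intersections:
  U12={b,i,o} U15={a} U23={n,q} U34={h,p} U45={k,s}
components per intersection:
  U1: {a} {b,o} {e,f} {i}
  U2: {b,d,j,o} {i} {n} {q}
  U3: {h} {m,p} {n} {q}
  U4: {g,k} {h} {l} {p} {s}
  U5: {a,c,r} {k} {s}
  U12: {b,o} {i}
  U15: {a}
  U23: {n} {q}
  U34: {h} {p}
  U45: {k} {s}
C dims 20,9; δ0: rk 9, SNF 1^9
Ȟ^0: (20−9)−0=11 ⇒ Z^11
Ȟ^1: (9−0)−9=0 ⇒ 0
Ȟ^2: (0−0)−0=0 ⇒ 0


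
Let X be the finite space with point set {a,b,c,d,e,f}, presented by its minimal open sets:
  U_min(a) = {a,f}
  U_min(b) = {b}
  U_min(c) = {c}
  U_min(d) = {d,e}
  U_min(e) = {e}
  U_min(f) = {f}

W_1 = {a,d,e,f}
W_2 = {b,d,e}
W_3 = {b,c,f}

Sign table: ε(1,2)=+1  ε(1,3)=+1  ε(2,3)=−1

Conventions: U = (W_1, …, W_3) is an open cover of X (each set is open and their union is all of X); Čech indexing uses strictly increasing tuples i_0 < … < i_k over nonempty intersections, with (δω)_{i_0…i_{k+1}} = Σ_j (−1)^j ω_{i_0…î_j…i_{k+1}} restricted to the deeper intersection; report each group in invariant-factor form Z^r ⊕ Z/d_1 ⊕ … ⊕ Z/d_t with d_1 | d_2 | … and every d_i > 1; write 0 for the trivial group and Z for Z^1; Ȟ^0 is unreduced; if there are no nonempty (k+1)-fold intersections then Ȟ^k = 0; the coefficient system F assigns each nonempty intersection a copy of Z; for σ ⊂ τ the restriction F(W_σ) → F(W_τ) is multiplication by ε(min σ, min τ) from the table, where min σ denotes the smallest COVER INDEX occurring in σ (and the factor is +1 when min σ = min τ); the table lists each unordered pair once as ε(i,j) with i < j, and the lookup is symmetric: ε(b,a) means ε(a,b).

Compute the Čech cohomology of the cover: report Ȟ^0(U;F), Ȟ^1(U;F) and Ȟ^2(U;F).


Ȟ^0 = 0; Ȟ^1 = Z/2; Ȟ^2 = 0

intersection data:
  W12={d,e} W13={f} W23={b}
C dims 3,3; δ0: rk 3, SNF 1^2·2
Ȟ^0 = (3 − 3) − 0 = 0, so Ȟ^0 ≅ 0
Ȟ^1 = (3 − 0) − 3 = 0 plus torsion [2], so Ȟ^1 ≅ Z/2
Ȟ^2 = (0 − 0) − 0 = 0, so Ȟ^2 ≅ 0


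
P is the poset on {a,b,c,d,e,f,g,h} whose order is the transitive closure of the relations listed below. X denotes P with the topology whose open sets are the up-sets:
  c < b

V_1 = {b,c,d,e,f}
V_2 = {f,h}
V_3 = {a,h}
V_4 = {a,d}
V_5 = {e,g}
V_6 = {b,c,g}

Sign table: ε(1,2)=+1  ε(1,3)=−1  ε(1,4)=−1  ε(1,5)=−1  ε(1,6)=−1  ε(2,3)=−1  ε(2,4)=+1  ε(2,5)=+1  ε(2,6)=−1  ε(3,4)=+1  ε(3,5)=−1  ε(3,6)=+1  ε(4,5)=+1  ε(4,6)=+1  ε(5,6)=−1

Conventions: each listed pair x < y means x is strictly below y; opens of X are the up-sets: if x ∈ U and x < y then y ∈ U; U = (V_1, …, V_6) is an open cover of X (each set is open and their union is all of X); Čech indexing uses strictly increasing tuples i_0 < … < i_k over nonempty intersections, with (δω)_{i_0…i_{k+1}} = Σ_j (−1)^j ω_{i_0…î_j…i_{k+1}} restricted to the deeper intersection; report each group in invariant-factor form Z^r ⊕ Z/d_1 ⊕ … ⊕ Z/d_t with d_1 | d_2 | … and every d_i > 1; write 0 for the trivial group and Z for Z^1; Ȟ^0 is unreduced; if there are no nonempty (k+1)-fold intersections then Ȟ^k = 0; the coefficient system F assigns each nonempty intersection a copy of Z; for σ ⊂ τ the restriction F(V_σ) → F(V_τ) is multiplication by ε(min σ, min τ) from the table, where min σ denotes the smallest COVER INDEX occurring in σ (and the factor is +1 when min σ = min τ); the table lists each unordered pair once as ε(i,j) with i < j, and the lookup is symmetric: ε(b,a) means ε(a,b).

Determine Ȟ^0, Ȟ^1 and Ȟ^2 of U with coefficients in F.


nerve simplices:
  V12={f} V14={d} V15={e} V16={b,c} V23={h} V34={a} V56={g}
C dims 6,7; δ0: rk 6, SNF 1^5·2
degree 0: 6−6−0 = 0 → Ȟ^0 ≅ 0
degree 1: 7−0−6 = 1 plus torsion [2] → Ȟ^1 ≅ Z ⊕ Z/2
degree 2: 0−0−0 = 0 → Ȟ^2 ≅ 0

Ȟ^0(U;F) ≅ 0, Ȟ^1(U;F) ≅ Z ⊕ Z/2, Ȟ^2(U;F) ≅ 0


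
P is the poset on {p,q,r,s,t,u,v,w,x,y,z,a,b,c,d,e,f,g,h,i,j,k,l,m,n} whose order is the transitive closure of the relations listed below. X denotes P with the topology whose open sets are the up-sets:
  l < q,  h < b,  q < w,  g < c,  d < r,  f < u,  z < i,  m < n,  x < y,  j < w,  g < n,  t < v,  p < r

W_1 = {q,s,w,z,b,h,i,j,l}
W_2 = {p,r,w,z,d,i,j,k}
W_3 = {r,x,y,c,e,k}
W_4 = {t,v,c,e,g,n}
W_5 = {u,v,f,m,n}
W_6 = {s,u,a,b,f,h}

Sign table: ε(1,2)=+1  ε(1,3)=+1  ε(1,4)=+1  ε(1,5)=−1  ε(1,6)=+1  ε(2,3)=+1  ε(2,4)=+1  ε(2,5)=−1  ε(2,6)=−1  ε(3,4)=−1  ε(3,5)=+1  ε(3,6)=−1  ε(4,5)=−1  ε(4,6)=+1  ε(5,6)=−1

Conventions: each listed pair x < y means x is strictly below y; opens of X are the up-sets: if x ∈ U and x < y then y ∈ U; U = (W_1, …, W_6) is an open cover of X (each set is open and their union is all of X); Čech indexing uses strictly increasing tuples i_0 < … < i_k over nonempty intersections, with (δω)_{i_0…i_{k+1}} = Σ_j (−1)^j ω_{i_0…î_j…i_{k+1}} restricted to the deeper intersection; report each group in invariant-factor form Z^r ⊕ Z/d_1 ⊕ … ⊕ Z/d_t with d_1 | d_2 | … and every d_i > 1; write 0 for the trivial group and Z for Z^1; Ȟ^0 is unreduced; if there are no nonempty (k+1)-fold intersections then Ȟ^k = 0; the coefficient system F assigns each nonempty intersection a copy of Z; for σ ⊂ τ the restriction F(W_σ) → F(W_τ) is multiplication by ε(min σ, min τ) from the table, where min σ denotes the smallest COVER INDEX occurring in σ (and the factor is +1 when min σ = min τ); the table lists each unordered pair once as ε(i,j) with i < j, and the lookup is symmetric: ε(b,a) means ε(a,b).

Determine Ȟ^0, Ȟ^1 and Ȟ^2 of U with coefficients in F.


Ȟ^0 ≅ 0, Ȟ^1 ≅ Z/2, Ȟ^2 ≅ 0

cover nerve:
  W12={w,z,i,j} W16={s,b,h} W23={r,k} W34={c,e} W45={v,n} W56={u,f}
C dims 6,6; δ0: rk 6, SNF 1^5·2
Ȟ^0: (6−6)−0=0 ⇒ 0
Ȟ^1: (6−0)−6=0 plus torsion [2] ⇒ Z/2
Ȟ^2: (0−0)−0=0 ⇒ 0


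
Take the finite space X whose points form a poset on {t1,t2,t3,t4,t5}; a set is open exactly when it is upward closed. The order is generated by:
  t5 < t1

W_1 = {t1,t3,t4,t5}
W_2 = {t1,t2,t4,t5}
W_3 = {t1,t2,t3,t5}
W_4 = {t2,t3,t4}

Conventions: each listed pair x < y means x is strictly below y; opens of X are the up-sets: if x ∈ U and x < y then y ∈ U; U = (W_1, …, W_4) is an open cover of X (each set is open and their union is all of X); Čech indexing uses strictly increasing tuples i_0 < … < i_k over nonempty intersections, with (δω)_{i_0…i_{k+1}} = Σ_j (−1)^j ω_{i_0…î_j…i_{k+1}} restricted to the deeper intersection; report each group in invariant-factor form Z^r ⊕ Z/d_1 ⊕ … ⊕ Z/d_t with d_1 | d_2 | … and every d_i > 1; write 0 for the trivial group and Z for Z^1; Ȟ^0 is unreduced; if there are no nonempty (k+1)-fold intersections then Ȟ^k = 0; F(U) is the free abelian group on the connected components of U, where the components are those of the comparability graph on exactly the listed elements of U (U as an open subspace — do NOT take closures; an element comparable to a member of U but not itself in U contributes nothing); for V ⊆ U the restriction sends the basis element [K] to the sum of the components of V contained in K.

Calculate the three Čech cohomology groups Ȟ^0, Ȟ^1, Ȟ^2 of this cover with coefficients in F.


nonempty intersections:
  W12={t1,t4,t5} W13={t1,t3,t5} W14={t3,t4} W23={t1,t2,t5} W24={t2,t4} W34={t2,t3}
  W123={t1,t5} W124={t4} W134={t3} W234={t2}
components per intersection:
  W1: {t1,t5} {t3} {t4}
  W2: {t1,t5} {t2} {t4}
  W3: {t1,t5} {t2} {t3}
  W4: {t2} {t3} {t4}
  W12: {t1,t5} {t4}
  W13: {t1,t5} {t3}
  W14: {t3} {t4}
  W23: {t1,t5} {t2}
  W24: {t2} {t4}
  W34: {t2} {t3}
  W123: {t1,t5}
  W124: {t4}
  W134: {t3}
  W234: {t2}
C dims 12,12,4; δ0: rk 8, SNF 1^8; δ1: rk 4, SNF 1^4
Ȟ^0: (12−8)−0=4 ⇒ Z^4
Ȟ^1: (12−4)−8=0 ⇒ 0
Ȟ^2: (4−0)−4=0 ⇒ 0

Ȟ^0 = Z^4, Ȟ^1 = 0, Ȟ^2 = 0


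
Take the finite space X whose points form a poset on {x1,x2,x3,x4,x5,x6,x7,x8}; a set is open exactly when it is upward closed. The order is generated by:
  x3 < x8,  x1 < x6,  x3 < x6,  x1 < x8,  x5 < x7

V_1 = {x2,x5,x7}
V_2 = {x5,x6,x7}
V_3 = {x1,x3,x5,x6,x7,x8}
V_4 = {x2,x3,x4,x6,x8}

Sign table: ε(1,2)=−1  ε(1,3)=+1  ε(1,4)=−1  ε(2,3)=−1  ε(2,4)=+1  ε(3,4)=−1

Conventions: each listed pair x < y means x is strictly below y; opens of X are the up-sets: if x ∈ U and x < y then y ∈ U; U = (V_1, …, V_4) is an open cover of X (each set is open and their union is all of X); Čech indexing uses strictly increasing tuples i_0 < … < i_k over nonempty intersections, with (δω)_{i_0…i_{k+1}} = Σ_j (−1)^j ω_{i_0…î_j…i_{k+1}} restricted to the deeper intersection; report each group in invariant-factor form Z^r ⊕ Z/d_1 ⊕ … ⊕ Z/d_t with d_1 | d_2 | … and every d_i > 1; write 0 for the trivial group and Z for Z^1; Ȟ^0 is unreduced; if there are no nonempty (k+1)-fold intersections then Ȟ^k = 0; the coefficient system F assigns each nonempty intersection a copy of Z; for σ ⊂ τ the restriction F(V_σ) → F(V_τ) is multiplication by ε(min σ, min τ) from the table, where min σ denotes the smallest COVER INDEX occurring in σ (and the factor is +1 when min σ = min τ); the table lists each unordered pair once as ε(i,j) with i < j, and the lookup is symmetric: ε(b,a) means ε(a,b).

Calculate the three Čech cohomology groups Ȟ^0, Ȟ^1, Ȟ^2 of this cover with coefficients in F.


Ȟ^0 = Z, Ȟ^1 = Z, Ȟ^2 = 0

nerve of the cover:
  V12={x5,x7} V13={x5,x7} V14={x2} V23={x5,x6,x7} V24={x6} V34={x3,x6,x8}
  V123={x5,x7} V234={x6}
C dims 4,6,2; δ0: rk 3, SNF 1^3; δ1: rk 2, SNF 1^2
Ȟ^0 = (4 − 3) − 0 = 1, so Ȟ^0 ≅ Z
Ȟ^1 = (6 − 2) − 3 = 1, so Ȟ^1 ≅ Z
Ȟ^2 = (2 − 0) − 2 = 0, so Ȟ^2 ≅ 0


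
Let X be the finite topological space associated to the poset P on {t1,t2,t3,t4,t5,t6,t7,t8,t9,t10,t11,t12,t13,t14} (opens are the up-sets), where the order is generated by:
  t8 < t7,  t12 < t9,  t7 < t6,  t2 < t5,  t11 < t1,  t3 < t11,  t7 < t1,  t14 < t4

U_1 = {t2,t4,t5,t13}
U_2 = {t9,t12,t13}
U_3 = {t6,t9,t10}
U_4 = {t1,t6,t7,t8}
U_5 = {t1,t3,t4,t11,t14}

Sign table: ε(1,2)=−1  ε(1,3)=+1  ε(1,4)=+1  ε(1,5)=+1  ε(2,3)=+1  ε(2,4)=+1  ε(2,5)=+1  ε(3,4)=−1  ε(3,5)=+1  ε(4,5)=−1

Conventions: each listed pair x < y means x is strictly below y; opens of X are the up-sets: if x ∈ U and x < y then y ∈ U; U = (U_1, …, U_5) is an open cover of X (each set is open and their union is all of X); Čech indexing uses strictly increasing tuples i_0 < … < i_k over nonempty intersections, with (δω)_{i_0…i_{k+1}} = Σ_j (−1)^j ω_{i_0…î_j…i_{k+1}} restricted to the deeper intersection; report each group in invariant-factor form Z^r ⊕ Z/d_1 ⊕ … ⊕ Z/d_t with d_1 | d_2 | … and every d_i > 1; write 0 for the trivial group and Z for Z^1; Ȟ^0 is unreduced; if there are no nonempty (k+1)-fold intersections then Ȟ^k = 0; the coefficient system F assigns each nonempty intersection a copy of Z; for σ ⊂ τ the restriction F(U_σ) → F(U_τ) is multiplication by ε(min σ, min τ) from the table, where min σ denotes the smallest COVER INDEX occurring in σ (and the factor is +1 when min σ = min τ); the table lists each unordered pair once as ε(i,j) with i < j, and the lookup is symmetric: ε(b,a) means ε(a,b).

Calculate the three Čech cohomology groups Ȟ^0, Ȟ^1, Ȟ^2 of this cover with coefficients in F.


Ȟ^0 ≅ 0,  Ȟ^1 ≅ Z/2,  Ȟ^2 ≅ 0

nerve of the cover:
  U12={t13} U15={t4} U23={t9} U34={t6} U45={t1}
C dims 5,5; δ0: rk 5, SNF 1^4·2
Ȟ^0 = (5 − 5) − 0 = 0, so Ȟ^0 ≅ 0
Ȟ^1 = (5 − 0) − 5 = 0 plus torsion [2], so Ȟ^1 ≅ Z/2
Ȟ^2 = (0 − 0) − 0 = 0, so Ȟ^2 ≅ 0


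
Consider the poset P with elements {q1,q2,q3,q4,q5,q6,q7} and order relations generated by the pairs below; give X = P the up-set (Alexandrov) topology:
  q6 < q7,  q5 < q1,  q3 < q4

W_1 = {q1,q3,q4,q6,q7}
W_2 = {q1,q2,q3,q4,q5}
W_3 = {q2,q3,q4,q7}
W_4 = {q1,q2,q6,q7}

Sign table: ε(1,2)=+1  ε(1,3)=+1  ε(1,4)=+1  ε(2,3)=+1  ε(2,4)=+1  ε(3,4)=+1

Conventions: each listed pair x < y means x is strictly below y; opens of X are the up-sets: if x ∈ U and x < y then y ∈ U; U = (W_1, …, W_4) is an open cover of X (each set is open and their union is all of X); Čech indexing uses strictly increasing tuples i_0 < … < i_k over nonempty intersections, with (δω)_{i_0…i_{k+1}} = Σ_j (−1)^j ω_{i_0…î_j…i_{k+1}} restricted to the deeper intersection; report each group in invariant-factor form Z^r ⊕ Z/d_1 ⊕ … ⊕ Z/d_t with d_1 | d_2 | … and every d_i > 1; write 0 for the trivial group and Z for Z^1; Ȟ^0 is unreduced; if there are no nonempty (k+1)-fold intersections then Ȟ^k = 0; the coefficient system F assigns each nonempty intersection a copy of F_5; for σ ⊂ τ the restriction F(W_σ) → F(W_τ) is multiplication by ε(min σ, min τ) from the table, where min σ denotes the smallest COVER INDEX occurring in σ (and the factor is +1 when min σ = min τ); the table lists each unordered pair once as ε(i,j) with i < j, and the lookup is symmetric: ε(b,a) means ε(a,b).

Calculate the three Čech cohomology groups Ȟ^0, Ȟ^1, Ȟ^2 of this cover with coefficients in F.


nerve of the cover:
  W12={q1,q3,q4} W13={q3,q4,q7} W14={q1,q6,q7} W23={q2,q3,q4} W24={q1,q2} W34={q2,q7}
  W123={q3,q4} W124={q1} W134={q7} W234={q2}
C dims 4,6,4; δ0: rk_F5 3; δ1: rk_F5 3
Ȟ^0 = (4 − 3) − 0 = 1, so Ȟ^0 ≅ Z/5
Ȟ^1 = (6 − 3) − 3 = 0, so Ȟ^1 ≅ 0
Ȟ^2 = (4 − 0) − 3 = 1, so Ȟ^2 ≅ Z/5

Ȟ^0 = Z/5,  Ȟ^1 = 0,  Ȟ^2 = Z/5


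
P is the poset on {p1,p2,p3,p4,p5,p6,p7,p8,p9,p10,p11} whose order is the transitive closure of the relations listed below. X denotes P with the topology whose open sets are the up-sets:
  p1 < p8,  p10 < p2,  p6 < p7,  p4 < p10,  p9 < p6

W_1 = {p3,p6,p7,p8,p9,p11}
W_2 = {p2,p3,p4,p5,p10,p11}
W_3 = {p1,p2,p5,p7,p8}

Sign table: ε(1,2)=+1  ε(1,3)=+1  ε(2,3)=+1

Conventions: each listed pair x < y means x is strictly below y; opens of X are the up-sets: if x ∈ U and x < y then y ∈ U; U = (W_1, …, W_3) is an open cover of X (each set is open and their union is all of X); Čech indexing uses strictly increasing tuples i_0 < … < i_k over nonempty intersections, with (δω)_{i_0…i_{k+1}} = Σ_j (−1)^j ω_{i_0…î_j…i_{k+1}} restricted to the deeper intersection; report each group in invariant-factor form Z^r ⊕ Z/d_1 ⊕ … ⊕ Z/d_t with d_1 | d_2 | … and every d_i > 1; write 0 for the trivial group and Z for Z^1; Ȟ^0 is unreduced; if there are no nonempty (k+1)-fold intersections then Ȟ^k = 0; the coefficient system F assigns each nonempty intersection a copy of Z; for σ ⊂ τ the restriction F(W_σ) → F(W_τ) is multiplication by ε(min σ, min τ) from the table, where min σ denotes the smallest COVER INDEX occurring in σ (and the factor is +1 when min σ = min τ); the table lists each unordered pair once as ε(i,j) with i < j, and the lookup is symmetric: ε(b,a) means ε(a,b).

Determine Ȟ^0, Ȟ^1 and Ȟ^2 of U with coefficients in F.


nerve simplices:
  W12={p3,p11} W13={p7,p8} W23={p2,p5}
C dims 3,3; δ0: rk 2, SNF 1^2
degree 0: 3−2−0 = 1 → Ȟ^0 ≅ Z
degree 1: 3−0−2 = 1 → Ȟ^1 ≅ Z
degree 2: 0−0−0 = 0 → Ȟ^2 ≅ 0

Ȟ^0 ≅ Z,  Ȟ^1 ≅ Z,  Ȟ^2 ≅ 0


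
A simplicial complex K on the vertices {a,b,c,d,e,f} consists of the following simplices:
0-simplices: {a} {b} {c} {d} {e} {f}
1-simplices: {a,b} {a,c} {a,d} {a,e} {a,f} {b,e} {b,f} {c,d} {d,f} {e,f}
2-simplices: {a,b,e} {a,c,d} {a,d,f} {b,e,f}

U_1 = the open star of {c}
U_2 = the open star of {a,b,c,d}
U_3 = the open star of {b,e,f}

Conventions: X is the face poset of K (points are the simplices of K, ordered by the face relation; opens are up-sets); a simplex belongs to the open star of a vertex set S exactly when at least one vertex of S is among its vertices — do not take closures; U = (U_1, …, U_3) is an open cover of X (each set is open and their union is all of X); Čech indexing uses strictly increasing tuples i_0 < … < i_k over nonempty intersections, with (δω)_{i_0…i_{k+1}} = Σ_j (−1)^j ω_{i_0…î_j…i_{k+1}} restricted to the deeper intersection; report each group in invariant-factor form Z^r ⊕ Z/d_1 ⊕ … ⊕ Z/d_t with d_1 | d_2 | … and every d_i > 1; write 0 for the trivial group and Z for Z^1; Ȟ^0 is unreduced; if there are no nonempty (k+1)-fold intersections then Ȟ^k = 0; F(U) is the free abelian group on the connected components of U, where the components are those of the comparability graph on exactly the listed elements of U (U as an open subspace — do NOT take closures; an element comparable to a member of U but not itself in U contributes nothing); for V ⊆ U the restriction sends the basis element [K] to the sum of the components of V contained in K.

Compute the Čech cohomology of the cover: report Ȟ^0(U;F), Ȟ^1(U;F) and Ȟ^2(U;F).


intersection data:
  U1={{c},{a,c},{c,d},{a,c,d}} U2={{a},{b},{c},{d},{a,b},{a,c},{a,d},{a,e},{a,f},{b,e},{b,f},{c,d},{d,f},{a,b,e},{a,c,d},{a,d,f},{b,e,f}} U3={{b},{e},{f},{a,b},{a,e},{a,f},{b,e},{b,f},{d,f},{e,f},{a,b,e},{a,d,f},{b,e,f}}
  U12={{c},{a,c},{c,d},{a,c,d}} U23={{b},{a,b},{a,e},{a,f},{b,e},{b,f},{d,f},{a,b,e},{a,d,f},{b,e,f}}
components per intersection:
  U1: {{c},{a,c},{c,d},{a,c,d}}
  U2: {{a},{b},{c},{d},{a,b},{a,c},{a,d},{a,e},{a,f},{b,e},{b,f},{c,d},{d,f},{a,b,e},{a,c,d},{a,d,f},{b,e,f}}
  U3: {{b},{e},{f},{a,b},{a,e},{a,f},{b,e},{b,f},{d,f},{e,f},{a,b,e},{a,d,f},{b,e,f}}
  U12: {{c},{a,c},{c,d},{a,c,d}}
  U23: {{b},{a,b},{a,e},{b,e},{b,f},{a,b,e},{b,e,f}} {{a,f},{d,f},{a,d,f}}
C dims 3,3; δ0: rk 2, SNF 1^2
Ȟ^0 = (3 − 2) − 0 = 1, so Ȟ^0 ≅ Z
Ȟ^1 = (3 − 0) − 2 = 1, so Ȟ^1 ≅ Z
Ȟ^2 = (0 − 0) − 0 = 0, so Ȟ^2 ≅ 0

Ȟ^0(U;F) ≅ Z, Ȟ^1(U;F) ≅ Z and Ȟ^2(U;F) ≅ 0


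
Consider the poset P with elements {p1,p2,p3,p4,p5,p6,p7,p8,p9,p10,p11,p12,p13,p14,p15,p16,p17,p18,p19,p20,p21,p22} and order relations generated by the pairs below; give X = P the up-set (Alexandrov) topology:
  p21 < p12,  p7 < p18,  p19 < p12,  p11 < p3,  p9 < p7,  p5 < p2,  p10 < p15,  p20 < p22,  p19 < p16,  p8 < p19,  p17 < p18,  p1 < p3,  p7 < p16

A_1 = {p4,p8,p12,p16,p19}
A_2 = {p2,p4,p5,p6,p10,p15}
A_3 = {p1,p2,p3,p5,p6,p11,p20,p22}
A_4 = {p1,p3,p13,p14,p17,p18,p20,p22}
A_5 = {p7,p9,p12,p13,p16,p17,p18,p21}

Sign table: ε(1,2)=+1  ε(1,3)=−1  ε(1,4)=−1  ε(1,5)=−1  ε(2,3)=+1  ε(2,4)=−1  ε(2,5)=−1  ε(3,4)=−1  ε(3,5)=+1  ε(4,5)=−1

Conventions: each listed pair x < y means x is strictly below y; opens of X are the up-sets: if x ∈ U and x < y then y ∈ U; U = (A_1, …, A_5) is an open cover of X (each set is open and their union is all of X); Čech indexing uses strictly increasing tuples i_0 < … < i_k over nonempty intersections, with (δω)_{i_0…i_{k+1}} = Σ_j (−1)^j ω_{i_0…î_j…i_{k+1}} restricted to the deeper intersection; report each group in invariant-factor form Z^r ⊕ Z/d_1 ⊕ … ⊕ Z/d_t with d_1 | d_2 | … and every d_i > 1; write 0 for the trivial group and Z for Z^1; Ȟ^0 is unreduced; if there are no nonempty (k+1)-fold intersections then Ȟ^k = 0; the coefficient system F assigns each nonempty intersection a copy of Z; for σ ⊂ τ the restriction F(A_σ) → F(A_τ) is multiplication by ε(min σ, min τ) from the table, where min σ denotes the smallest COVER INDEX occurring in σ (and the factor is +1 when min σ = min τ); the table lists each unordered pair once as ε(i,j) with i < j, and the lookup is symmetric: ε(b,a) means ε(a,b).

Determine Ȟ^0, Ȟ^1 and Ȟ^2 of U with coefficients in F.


cover nerve:
  A12={p4} A15={p12,p16} A23={p2,p5,p6} A34={p1,p3,p20,p22} A45={p13,p17,p18}
C dims 5,5; δ0: rk 5, SNF 1^4·2
Ȟ^0: (5−5)−0=0 ⇒ 0
Ȟ^1: (5−0)−5=0 plus torsion [2] ⇒ Z/2
Ȟ^2: (0−0)−0=0 ⇒ 0

Ȟ^0(U;F) ≅ 0, Ȟ^1(U;F) ≅ Z/2, Ȟ^2(U;F) ≅ 0


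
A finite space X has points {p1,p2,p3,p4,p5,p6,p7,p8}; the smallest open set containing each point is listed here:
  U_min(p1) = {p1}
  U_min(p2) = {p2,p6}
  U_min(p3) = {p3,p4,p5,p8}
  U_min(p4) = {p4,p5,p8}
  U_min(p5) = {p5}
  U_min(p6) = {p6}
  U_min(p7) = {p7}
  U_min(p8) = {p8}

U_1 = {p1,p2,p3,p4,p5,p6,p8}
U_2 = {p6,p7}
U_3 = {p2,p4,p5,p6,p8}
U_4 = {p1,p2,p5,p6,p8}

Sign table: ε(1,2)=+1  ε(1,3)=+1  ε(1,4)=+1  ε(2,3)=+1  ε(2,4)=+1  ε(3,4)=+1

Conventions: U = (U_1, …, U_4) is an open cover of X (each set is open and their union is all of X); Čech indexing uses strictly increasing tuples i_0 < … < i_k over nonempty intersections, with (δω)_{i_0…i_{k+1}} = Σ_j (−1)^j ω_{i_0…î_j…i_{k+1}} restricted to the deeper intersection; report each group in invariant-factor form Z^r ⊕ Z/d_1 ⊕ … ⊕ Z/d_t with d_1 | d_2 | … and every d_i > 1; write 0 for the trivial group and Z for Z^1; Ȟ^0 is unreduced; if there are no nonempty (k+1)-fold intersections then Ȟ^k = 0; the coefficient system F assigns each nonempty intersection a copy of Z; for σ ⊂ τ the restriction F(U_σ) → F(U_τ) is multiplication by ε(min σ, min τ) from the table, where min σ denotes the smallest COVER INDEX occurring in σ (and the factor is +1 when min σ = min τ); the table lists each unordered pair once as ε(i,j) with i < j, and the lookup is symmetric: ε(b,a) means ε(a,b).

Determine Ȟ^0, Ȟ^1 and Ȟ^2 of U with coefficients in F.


nonempty intersections:
  U12={p6} U13={p2,p4,p5,p6,p8} U14={p1,p2,p5,p6,p8} U23={p6} U24={p6} U34={p2,p5,p6,p8}
  U123={p6} U124={p6} U134={p2,p5,p6,p8} U234={p6}
  U1234={p6}
C dims 4,6,4,1; δ0: rk 3, SNF 1^3; δ1: rk 3, SNF 1^3; δ2: rk 1, SNF 1^1
Ȟ^0: (4−3)−0=1 ⇒ Z
Ȟ^1: (6−3)−3=0 ⇒ 0
Ȟ^2: (4−1)−3=0 ⇒ 0

Ȟ^0 ≅ Z, Ȟ^1 ≅ 0, Ȟ^2 ≅ 0


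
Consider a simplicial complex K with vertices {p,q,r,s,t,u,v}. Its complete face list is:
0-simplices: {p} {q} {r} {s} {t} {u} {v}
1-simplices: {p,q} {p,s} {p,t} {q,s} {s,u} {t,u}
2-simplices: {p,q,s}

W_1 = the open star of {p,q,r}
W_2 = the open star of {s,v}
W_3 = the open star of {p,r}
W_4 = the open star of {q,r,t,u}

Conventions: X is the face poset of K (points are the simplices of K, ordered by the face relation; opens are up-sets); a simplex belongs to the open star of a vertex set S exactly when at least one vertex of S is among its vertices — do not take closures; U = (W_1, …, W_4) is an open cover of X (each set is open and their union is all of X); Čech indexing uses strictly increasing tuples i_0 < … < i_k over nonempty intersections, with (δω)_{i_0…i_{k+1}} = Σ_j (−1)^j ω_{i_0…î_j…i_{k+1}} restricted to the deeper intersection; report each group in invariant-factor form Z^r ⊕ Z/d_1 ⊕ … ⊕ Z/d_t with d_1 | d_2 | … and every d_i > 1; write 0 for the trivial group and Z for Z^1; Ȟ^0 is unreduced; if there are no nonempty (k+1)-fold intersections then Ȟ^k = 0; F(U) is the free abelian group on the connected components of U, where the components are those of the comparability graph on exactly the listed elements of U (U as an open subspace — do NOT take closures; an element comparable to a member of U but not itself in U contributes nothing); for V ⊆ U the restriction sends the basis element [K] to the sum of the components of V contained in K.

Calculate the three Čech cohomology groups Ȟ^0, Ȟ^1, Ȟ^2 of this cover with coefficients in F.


nonempty intersections:
  W1={{p},{q},{r},{p,q},{p,s},{p,t},{q,s},{p,q,s}} W2={{s},{v},{p,s},{q,s},{s,u},{p,q,s}} W3={{p},{r},{p,q},{p,s},{p,t},{p,q,s}} W4={{q},{r},{t},{u},{p,q},{p,t},{q,s},{s,u},{t,u},{p,q,s}}
  W12={{p,s},{q,s},{p,q,s}} W13={{p},{r},{p,q},{p,s},{p,t},{p,q,s}} W14={{q},{r},{p,q},{p,t},{q,s},{p,q,s}} W23={{p,s},{p,q,s}} W24={{q,s},{s,u},{p,q,s}} W34={{r},{p,q},{p,t},{p,q,s}}
  W123={{p,s},{p,q,s}} W124={{q,s},{p,q,s}} W134={{r},{p,q},{p,t},{p,q,s}} W234={{p,q,s}}
  W1234={{p,q,s}}
components per intersection:
  W1: {{p},{q},{p,q},{p,s},{p,t},{q,s},{p,q,s}} {{r}}
  W2: {{s},{p,s},{q,s},{s,u},{p,q,s}} {{v}}
  W3: {{p},{p,q},{p,s},{p,t},{p,q,s}} {{r}}
  W4: {{q},{p,q},{q,s},{p,q,s}} {{r}} {{t},{u},{p,t},{s,u},{t,u}}
  W12: {{p,s},{q,s},{p,q,s}}
  W13: {{p},{p,q},{p,s},{p,t},{p,q,s}} {{r}}
  W14: {{q},{p,q},{q,s},{p,q,s}} {{r}} {{p,t}}
  W23: {{p,s},{p,q,s}}
  W24: {{q,s},{p,q,s}} {{s,u}}
  W34: {{r}} {{p,q},{p,q,s}} {{p,t}}
  W123: {{p,s},{p,q,s}}
  W124: {{q,s},{p,q,s}}
  W134: {{r}} {{p,q},{p,q,s}} {{p,t}}
  W234: {{p,q,s}}
  W1234: {{p,q,s}}
C dims 9,12,6,1; δ0: rk 6, SNF 1^6; δ1: rk 5, SNF 1^5; δ2: rk 1, SNF 1^1
Ȟ^0: (9−6)−0=3 ⇒ Z^3
Ȟ^1: (12−5)−6=1 ⇒ Z
Ȟ^2: (6−1)−5=0 ⇒ 0

Ȟ^0 ≅ Z^3; Ȟ^1 ≅ Z; Ȟ^2 ≅ 0


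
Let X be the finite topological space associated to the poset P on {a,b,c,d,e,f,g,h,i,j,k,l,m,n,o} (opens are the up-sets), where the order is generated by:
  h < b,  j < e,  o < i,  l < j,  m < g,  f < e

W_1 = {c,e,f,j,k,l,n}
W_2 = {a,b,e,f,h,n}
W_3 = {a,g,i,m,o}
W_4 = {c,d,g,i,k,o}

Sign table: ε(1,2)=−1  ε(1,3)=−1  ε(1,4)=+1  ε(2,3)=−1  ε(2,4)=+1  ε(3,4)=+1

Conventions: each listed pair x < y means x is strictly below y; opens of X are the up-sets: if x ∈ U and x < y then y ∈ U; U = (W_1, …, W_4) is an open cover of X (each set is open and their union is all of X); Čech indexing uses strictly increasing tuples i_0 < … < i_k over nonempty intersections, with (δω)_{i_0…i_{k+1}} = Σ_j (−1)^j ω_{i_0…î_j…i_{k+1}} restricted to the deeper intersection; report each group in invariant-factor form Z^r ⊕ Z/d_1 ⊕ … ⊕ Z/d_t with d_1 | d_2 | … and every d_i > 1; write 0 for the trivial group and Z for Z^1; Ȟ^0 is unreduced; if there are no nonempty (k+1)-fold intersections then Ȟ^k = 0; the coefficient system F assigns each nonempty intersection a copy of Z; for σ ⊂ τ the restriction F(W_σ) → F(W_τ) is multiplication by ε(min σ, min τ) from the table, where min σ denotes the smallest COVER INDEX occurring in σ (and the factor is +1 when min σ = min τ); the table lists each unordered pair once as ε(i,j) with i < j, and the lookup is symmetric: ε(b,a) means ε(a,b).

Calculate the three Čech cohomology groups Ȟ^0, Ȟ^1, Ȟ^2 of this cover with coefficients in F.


intersection data:
  W12={e,f,n} W14={c,k} W23={a} W34={g,i,o}
C dims 4,4; δ0: rk 3, SNF 1^3
Ȟ^0 = (4 − 3) − 0 = 1, so Ȟ^0 ≅ Z
Ȟ^1 = (4 − 0) − 3 = 1, so Ȟ^1 ≅ Z
Ȟ^2 = (0 − 0) − 0 = 0, so Ȟ^2 ≅ 0

Ȟ^0 = Z, Ȟ^1 = Z, Ȟ^2 = 0


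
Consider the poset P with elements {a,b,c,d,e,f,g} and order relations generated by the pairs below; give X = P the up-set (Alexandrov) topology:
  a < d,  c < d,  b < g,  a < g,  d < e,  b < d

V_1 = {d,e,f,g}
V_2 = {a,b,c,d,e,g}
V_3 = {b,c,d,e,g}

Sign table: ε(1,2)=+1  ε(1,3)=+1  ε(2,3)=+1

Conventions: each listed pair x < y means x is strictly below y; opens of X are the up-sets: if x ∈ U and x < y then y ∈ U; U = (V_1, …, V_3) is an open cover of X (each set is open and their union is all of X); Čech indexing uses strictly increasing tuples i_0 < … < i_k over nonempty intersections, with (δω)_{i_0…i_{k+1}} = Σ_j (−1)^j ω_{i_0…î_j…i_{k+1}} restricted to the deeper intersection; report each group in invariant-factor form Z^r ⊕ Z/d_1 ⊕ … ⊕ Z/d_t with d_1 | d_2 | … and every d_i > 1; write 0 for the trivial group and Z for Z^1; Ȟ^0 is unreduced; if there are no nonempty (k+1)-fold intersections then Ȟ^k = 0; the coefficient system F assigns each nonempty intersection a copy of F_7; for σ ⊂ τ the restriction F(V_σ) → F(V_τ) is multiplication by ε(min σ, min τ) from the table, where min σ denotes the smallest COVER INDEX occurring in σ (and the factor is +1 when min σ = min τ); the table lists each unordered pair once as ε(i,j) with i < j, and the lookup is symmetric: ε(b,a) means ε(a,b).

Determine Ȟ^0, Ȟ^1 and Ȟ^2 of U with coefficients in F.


Ȟ^0 ≅ Z/7,  Ȟ^1 ≅ 0,  Ȟ^2 ≅ 0

cover nerve:
  V12={d,e,g} V13={d,e,g} V23={b,c,d,e,g}
  V123={d,e,g}
C dims 3,3,1; δ0: rk_F7 2; δ1: rk_F7 1
Ȟ^0: (3−2)−0=1 ⇒ Z/7
Ȟ^1: (3−1)−2=0 ⇒ 0
Ȟ^2: (1−0)−1=0 ⇒ 0


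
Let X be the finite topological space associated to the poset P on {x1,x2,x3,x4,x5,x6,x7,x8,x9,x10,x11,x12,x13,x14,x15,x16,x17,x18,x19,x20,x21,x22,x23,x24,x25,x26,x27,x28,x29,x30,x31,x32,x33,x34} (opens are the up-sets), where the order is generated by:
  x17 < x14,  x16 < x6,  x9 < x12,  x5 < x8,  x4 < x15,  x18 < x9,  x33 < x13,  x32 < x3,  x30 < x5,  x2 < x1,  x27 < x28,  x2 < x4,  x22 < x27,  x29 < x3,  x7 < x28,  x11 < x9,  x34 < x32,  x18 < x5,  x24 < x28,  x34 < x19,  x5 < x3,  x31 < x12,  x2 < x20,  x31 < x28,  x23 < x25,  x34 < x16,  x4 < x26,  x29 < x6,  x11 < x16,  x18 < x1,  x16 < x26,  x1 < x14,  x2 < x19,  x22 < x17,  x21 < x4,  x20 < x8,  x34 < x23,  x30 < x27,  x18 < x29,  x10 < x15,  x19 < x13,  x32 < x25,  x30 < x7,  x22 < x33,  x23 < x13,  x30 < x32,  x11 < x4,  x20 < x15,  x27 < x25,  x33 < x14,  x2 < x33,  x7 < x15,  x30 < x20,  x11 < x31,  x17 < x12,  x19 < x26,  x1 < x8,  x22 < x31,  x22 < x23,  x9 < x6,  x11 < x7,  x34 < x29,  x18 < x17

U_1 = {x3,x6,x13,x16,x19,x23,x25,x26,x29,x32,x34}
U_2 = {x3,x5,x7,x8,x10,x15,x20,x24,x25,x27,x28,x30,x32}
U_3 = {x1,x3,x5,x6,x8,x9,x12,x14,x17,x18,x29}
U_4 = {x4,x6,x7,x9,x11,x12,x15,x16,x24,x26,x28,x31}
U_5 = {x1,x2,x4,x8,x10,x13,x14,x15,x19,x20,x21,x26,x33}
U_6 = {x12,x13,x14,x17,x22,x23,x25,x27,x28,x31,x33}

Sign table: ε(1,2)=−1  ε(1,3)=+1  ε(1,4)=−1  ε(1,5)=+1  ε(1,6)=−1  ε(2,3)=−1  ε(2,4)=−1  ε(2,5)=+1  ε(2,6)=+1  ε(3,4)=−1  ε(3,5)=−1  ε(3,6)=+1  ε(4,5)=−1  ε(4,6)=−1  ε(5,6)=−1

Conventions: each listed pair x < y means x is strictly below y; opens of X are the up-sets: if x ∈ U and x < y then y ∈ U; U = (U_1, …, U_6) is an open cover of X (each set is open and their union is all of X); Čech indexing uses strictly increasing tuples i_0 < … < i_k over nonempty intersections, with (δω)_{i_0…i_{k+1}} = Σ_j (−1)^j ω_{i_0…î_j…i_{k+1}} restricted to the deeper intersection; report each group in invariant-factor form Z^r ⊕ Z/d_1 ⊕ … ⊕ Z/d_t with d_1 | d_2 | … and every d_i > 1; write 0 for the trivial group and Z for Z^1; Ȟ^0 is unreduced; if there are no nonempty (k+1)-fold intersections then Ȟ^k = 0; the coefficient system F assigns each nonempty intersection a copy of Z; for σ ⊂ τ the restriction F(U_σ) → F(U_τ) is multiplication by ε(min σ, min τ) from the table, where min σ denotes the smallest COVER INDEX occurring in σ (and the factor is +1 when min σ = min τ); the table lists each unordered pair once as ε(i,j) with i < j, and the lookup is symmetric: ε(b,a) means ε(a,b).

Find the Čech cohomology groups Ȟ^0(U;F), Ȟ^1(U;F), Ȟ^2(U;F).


intersection data:
  U12={x3,x25,x32} U13={x3,x6,x29} U14={x6,x16,x26} U15={x13,x19,x26} U16={x13,x23,x25} U23={x3,x5,x8} U24={x7,x15,x24,x28} U25={x8,x10,x15,x20} U26={x25,x27,x28} U34={x6,x9,x12} U35={x1,x8,x14} U36={x12,x14,x17} U45={x4,x15,x26} U46={x12,x28,x31} U56={x13,x14,x33}
  U123={x3} U126={x25} U134={x6} U145={x26} U156={x13} U235={x8} U245={x15} U246={x28} U346={x12} U356={x14}
C dims 6,15,10; δ0: rk 6, SNF 1^5·2; δ1: rk 9, SNF 1^9
Ȟ^0 = (6 − 6) − 0 = 0, so Ȟ^0 ≅ 0
Ȟ^1 = (15 − 9) − 6 = 0 plus torsion [2], so Ȟ^1 ≅ Z/2
Ȟ^2 = (10 − 0) − 9 = 1, so Ȟ^2 ≅ Z

Ȟ^0 ≅ 0,  Ȟ^1 ≅ Z/2,  Ȟ^2 ≅ Z
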